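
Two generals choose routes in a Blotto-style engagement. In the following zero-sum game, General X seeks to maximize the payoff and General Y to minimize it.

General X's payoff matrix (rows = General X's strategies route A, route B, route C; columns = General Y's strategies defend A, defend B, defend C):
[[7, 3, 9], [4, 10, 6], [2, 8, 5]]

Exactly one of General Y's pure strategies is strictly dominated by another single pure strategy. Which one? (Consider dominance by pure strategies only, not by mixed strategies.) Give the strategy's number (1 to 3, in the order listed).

General Y prefers columns that give General X less. Compare defend C with defend A: 7 < 9, 4 < 6, 2 < 5.
So defend A strictly dominates defend C for General Y; defend C is strictly dominated.

3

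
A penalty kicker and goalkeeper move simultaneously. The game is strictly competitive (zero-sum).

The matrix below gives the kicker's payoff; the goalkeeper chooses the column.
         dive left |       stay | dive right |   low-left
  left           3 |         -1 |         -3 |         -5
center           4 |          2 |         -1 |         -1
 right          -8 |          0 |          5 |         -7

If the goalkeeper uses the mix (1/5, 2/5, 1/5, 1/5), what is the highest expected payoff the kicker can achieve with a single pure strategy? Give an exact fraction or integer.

left: (3)·(1/5) + (-1)·(2/5) + (-3)·(1/5) + (-5)·(1/5) = -7/5.
center: (4)·(1/5) + (2)·(2/5) + (-1)·(1/5) + (-1)·(1/5) = 6/5.
right: (-8)·(1/5) + (0)·(2/5) + (5)·(1/5) + (-7)·(1/5) = -2.
The best pure response is center with expected payoff 6/5.

6/5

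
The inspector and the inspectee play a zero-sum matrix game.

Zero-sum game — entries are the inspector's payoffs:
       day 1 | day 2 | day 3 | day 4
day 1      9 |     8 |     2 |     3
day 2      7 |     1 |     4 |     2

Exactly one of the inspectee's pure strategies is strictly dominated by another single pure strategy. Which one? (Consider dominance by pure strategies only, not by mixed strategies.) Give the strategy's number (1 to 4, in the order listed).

The inspectee prefers columns that give the inspector less. Compare day 1 with day 2: 8 < 9, 1 < 7.
So day 2 strictly dominates day 1 for the inspectee; day 1 is strictly dominated.

1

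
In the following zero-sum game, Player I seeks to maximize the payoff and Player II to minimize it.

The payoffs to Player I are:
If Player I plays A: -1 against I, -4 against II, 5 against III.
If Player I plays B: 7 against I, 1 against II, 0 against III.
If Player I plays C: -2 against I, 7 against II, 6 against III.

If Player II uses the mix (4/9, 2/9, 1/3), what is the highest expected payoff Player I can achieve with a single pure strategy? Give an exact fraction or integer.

10/3

A: (-1)·(4/9) + (-4)·(2/9) + (5)·(1/3) = 1/3.
B: (7)·(4/9) + (1)·(2/9) + (0)·(1/3) = 10/3.
C: (-2)·(4/9) + (7)·(2/9) + (6)·(1/3) = 8/3.
The best pure response is B with expected payoff 10/3.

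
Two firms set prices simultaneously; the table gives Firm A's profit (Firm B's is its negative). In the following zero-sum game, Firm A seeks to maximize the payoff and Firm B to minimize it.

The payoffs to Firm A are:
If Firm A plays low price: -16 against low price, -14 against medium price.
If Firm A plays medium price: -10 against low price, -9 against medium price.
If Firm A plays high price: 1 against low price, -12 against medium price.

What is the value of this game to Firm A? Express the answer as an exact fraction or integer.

-129/14

Row low price is strictly dominated by row medium price, so Firm A never plays it.
The remaining 2×2 game on (medium price, high price) × (low price, medium price) has no saddle point. Let Firm A play medium price with probability p; indifference gives −10p + (1−p) = −9p − 12(1−p), so p = 13/14.
Similarly Firm B's optimal q on low price is 3/14, and the value is -10·(3/14) + (-9)·(11/14) = -129/14.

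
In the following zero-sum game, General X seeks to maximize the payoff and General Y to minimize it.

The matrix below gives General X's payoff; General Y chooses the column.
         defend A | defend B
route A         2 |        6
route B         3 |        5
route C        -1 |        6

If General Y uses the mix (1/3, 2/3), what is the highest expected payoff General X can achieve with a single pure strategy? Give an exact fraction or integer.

14/3

route A: (2)·(1/3) + (6)·(2/3) = 14/3.
route B: (3)·(1/3) + (5)·(2/3) = 13/3.
route C: (-1)·(1/3) + (6)·(2/3) = 11/3.
The best pure response is route A with expected payoff 14/3.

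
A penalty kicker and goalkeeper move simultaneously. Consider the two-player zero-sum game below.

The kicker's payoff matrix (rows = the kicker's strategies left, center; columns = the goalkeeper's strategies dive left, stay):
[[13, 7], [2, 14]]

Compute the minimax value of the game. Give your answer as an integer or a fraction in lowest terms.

28/3

Row minima are 7 and 2, so the kicker's maximin is 7; column maxima are 13 and 14, so the goalkeeper's minimax is 13. These differ, so the equilibrium is in mixed strategies.
Let the kicker play left with probability p. The goalkeeper is indifferent when 13p + 2(1−p) = 7p + 14(1−p), giving p = 2/3.
Let the goalkeeper play dive left with probability q. The kicker is indifferent when 13q + 7(1−q) = 2q + 14(1−q), giving q = 7/18.
The value is 13·(7/18) + (7)·(11/18) = 28/3.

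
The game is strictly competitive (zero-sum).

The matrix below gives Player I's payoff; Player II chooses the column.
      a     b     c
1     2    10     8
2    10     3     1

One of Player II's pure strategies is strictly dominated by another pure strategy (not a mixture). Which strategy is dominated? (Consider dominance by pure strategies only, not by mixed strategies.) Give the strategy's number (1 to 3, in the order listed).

2

Player II prefers columns that give Player I less. Compare b with c: 8 < 10, 1 < 3.
So c strictly dominates b for Player II; b is strictly dominated.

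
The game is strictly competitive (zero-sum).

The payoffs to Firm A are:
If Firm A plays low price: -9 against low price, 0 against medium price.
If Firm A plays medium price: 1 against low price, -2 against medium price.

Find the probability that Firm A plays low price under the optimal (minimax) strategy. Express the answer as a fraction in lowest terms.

Row minima are -9 and -2, so Firm A's maximin is -2; column maxima are 1 and 0, so Firm B's minimax is 0. These differ, so the equilibrium is in mixed strategies.
Let Firm A play low price with probability p. Firm B is indifferent when −9p + (1−p) = −2(1−p), giving p = 1/4.

1/4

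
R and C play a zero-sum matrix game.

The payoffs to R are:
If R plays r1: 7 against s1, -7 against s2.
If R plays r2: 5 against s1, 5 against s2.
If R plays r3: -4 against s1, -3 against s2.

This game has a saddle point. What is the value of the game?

5

Row minima: -7, 5, -4 → R's maximin is 5.
Column maxima: 7, 5 → C's minimax is 5.
They coincide at (r2, s2), so the value is 5.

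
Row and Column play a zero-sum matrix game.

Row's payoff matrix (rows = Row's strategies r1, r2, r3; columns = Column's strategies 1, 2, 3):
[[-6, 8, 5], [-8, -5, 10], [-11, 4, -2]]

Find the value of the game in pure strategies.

-6

Row minima: -6, -8, -11 → Row's maximin is -6.
Column maxima: -6, 8, 10 → Column's minimax is -6.
They coincide at (r1, 1), so the value is -6.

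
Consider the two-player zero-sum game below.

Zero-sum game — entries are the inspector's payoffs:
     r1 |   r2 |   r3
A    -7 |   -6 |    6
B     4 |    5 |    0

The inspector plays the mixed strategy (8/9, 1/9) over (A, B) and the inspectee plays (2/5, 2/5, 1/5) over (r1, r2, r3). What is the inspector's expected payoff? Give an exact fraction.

Against (2/5, 2/5, 1/5), each row's expected payoff is A: -4; B: 18/5.
Taking the (8/9, 1/9)-weighted average: (8/9)·(-4) + (1/9)·(18/5) = -142/45.

-142/45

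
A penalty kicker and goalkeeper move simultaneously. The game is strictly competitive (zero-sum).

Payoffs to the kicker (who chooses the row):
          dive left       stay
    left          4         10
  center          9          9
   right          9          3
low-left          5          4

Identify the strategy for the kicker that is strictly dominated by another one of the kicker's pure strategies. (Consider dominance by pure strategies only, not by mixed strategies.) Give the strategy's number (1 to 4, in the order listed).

Compare low-left with center: 9 > 5, 9 > 4.
So center strictly dominates low-left for the kicker; low-left is strictly dominated.

4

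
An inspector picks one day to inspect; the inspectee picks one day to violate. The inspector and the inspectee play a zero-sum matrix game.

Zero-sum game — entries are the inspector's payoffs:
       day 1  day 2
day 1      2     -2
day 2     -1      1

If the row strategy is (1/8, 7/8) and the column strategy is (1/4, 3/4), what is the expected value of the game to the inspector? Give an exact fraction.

5/16

Against (1/4, 3/4), each row's expected payoff is day 1: -1; day 2: 1/2.
Taking the (1/8, 7/8)-weighted average: (1/8)·(-1) + (7/8)·(1/2) = 5/16.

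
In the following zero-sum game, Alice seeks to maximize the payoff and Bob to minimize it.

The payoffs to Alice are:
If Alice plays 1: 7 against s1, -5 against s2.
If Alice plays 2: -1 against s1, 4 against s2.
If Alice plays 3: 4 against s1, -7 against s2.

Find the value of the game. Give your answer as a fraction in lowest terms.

Row 3 is strictly dominated by row 1, so Alice never plays it.
The remaining 2×2 game on (1, 2) × (s1, s2) has no saddle point. Let Alice play 1 with probability p; indifference gives 7p − (1−p) = −5p + 4(1−p), so p = 5/17.
Similarly Bob's optimal q on s1 is 9/17, and the value is 7·(9/17) + (-5)·(8/17) = 23/17.

23/17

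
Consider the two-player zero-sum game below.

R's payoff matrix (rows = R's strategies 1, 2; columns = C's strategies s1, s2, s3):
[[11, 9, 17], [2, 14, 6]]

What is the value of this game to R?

68/7

Column s3 is strictly dominated by s1 for C (it gives R more in every row).
The remaining 2×2 game on (1, 2) × (s1, s2) has no saddle point. Let R play 1 with probability p; indifference gives 11p + 2(1−p) = 9p + 14(1−p), so p = 6/7.
Similarly C's optimal q on s1 is 5/14, and the value is 11·(5/14) + (9)·(9/14) = 68/7.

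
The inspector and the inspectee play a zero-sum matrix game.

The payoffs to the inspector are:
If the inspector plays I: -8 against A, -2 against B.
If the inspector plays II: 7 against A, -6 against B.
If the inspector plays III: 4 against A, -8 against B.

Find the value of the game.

Row III is strictly dominated by row II, so the inspector never plays it.
The remaining 2×2 game on (I, II) × (A, B) has no saddle point. Let the inspector play I with probability p; indifference gives −8p + 7(1−p) = −2p − 6(1−p), so p = 13/19.
Similarly the inspectee's optimal q on A is 4/19, and the value is -8·(4/19) + (-2)·(15/19) = -62/19.

-62/19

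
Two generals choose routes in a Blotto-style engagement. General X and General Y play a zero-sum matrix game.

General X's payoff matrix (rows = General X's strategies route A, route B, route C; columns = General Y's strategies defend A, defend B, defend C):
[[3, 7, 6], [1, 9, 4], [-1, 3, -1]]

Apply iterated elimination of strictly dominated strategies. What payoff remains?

3

Column defend B is strictly dominated by defend A for General Y (3<7, 1<9, -1<3); eliminate defend B.
Row route B is strictly dominated by row route A (3>1, 6>4); eliminate route B.
Row route C is strictly dominated by row route A (3>-1, 6>-1); eliminate route C.
Column defend C is strictly dominated by defend A for General Y (3<6); eliminate defend C.
Only (route A, defend A) remains, with payoff 3.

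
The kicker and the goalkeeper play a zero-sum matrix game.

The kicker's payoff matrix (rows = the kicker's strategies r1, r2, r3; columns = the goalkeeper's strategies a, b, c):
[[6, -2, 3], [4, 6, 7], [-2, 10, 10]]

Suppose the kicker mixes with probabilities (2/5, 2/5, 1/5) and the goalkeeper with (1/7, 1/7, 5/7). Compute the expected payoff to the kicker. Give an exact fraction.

186/35

Against (1/7, 1/7, 5/7), each row's expected payoff is r1: 19/7; r2: 45/7; r3: 58/7.
Taking the (2/5, 2/5, 1/5)-weighted average: (2/5)·(19/7) + (2/5)·(45/7) + (1/5)·(58/7) = 186/35.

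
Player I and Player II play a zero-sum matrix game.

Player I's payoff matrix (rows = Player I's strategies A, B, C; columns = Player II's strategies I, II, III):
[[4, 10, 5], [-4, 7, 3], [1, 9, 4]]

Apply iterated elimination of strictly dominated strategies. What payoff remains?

Column III is strictly dominated by I for Player II (4<5, -4<3, 1<4); eliminate III.
Column II is strictly dominated by I for Player II (4<10, -4<7, 1<9); eliminate II.
Row C is strictly dominated by row A (4>1); eliminate C.
Row B is strictly dominated by row A (4>-4); eliminate B.
Only (A, I) remains, with payoff 4.

4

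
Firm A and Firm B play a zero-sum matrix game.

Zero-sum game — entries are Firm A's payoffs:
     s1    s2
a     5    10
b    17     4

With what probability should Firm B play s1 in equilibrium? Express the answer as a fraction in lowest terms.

1/3

Row minima are 5 and 4, so Firm A's maximin is 5; column maxima are 17 and 10, so Firm B's minimax is 10. These differ, so the equilibrium is in mixed strategies.
Let Firm B play s1 with probability q. Firm A is indifferent when 5q + 10(1−q) = 17q + 4(1−q), giving q = 1/3.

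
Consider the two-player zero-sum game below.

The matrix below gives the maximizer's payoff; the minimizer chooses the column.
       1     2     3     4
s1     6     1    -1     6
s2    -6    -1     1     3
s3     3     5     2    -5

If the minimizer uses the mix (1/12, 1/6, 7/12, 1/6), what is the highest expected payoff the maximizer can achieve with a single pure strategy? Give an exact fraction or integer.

17/12

s1: (6)·(1/12) + (1)·(1/6) + (-1)·(7/12) + (6)·(1/6) = 13/12.
s2: (-6)·(1/12) + (-1)·(1/6) + (1)·(7/12) + (3)·(1/6) = 5/12.
s3: (3)·(1/12) + (5)·(1/6) + (2)·(7/12) + (-5)·(1/6) = 17/12.
The best pure response is s3 with expected payoff 17/12.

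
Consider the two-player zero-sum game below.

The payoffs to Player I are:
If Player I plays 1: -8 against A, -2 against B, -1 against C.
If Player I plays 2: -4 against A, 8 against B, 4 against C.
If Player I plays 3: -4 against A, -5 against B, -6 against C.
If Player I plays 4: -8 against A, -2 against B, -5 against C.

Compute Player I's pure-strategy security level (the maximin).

-4

The worst-case payoff for each row is 1: -8, 2: -4, 3: -6, 4: -8.
The best of these is -4.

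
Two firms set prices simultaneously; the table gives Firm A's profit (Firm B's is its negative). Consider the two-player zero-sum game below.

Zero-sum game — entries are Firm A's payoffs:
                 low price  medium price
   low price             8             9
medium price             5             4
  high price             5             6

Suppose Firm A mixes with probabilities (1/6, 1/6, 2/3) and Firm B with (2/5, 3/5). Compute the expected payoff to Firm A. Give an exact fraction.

Against (2/5, 3/5), each row's expected payoff is low price: 43/5; medium price: 22/5; high price: 28/5.
Taking the (1/6, 1/6, 2/3)-weighted average: (1/6)·(43/5) + (1/6)·(22/5) + (2/3)·(28/5) = 59/10.

59/10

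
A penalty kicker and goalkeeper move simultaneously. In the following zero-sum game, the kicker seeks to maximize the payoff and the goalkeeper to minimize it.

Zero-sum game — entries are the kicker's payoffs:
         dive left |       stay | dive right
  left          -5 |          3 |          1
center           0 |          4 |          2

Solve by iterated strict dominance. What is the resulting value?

Row left is strictly dominated by row center (0>-5, 4>3, 2>1); eliminate left.
Column stay is strictly dominated by dive left for the goalkeeper (0<4); eliminate stay.
Column dive right is strictly dominated by dive left for the goalkeeper (0<2); eliminate dive right.
Only (center, dive left) remains, with payoff 0.

0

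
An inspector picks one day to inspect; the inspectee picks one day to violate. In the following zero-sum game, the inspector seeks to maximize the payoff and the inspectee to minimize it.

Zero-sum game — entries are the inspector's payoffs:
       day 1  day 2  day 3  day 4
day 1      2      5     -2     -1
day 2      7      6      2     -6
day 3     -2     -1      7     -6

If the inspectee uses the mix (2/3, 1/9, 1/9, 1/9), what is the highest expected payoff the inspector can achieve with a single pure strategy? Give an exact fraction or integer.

day 1: (2)·(2/3) + (5)·(1/9) + (-2)·(1/9) + (-1)·(1/9) = 14/9.
day 2: (7)·(2/3) + (6)·(1/9) + (2)·(1/9) + (-6)·(1/9) = 44/9.
day 3: (-2)·(2/3) + (-1)·(1/9) + (7)·(1/9) + (-6)·(1/9) = -4/3.
The best pure response is day 2 with expected payoff 44/9.

44/9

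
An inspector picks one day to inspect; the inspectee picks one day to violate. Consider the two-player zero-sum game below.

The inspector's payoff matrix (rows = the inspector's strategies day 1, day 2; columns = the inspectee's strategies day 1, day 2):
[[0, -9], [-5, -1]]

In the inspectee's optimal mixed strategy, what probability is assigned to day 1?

8/13

Row minima are -9 and -5, so the inspector's maximin is -5; column maxima are 0 and -1, so the inspectee's minimax is -1. These differ, so the equilibrium is in mixed strategies.
Let the inspectee play day 1 with probability q. The inspector is indifferent when −9(1−q) = −5q − (1−q), giving q = 8/13.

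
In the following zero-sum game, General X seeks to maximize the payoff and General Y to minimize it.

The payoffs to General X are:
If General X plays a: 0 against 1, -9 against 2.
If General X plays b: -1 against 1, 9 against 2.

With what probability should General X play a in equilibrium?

10/19

Row minima are -9 and -1, so General X's maximin is -1; column maxima are 0 and 9, so General Y's minimax is 0. These differ, so the equilibrium is in mixed strategies.
Let General X play a with probability p. General Y is indifferent when −(1−p) = −9p + 9(1−p), giving p = 10/19.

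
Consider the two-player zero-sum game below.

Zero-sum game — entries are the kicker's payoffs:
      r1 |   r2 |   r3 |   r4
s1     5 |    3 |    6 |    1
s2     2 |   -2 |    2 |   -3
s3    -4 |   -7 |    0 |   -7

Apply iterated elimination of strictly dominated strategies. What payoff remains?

1

Column r1 is strictly dominated by r2 for the goalkeeper (3<5, -2<2, -7<-4); eliminate r1.
Column r3 is strictly dominated by r2 for the goalkeeper (3<6, -2<2, -7<0); eliminate r3.
Row s2 is strictly dominated by row s1 (3>-2, 1>-3); eliminate s2.
Row s3 is strictly dominated by row s1 (3>-7, 1>-7); eliminate s3.
Column r2 is strictly dominated by r4 for the goalkeeper (1<3); eliminate r2.
Only (s1, r4) remains, with payoff 1.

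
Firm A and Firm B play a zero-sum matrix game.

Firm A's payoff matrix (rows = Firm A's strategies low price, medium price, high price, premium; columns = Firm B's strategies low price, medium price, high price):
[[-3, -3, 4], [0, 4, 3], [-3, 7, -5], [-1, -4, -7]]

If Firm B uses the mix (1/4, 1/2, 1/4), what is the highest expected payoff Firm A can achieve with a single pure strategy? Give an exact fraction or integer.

11/4

low price: (-3)·(1/4) + (-3)·(1/2) + (4)·(1/4) = -5/4.
medium price: (0)·(1/4) + (4)·(1/2) + (3)·(1/4) = 11/4.
high price: (-3)·(1/4) + (7)·(1/2) + (-5)·(1/4) = 3/2.
premium: (-1)·(1/4) + (-4)·(1/2) + (-7)·(1/4) = -4.
The best pure response is medium price with expected payoff 11/4.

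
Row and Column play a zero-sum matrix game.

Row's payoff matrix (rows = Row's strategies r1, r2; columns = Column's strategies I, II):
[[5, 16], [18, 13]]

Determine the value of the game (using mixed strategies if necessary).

223/16

Row minima are 5 and 13, so Row's maximin is 13; column maxima are 18 and 16, so Column's minimax is 16. These differ, so the equilibrium is in mixed strategies.
Let Row play r1 with probability p. Column is indifferent when 5p + 18(1−p) = 16p + 13(1−p), giving p = 5/16.
Let Column play I with probability q. Row is indifferent when 5q + 16(1−q) = 18q + 13(1−q), giving q = 3/16.
The value is 5·(3/16) + (16)·(13/16) = 223/16.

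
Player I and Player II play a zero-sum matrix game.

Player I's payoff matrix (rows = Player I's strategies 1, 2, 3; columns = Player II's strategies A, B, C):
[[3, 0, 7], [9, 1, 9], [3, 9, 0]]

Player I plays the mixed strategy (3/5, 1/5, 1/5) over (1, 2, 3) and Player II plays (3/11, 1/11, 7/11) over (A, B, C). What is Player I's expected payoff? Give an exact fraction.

283/55

Against (3/11, 1/11, 7/11), each row's expected payoff is 1: 58/11; 2: 91/11; 3: 18/11.
Taking the (3/5, 1/5, 1/5)-weighted average: (3/5)·(58/11) + (1/5)·(91/11) + (1/5)·(18/11) = 283/55.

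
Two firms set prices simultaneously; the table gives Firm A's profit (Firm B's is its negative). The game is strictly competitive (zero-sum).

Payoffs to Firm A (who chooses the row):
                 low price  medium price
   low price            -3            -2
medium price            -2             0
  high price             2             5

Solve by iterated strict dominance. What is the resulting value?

Column medium price is strictly dominated by low price for Firm B (-3<-2, -2<0, 2<5); eliminate medium price.
Row low price is strictly dominated by row medium price (-2>-3); eliminate low price.
Row medium price is strictly dominated by row high price (2>-2); eliminate medium price.
Only (high price, low price) remains, with payoff 2.

2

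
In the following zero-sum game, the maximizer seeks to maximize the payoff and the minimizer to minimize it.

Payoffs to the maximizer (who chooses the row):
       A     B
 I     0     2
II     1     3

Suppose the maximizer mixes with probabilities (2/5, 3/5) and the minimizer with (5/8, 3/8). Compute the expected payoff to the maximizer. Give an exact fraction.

27/20

Against (5/8, 3/8), each row's expected payoff is I: 3/4; II: 7/4.
Taking the (2/5, 3/5)-weighted average: (2/5)·(3/4) + (3/5)·(7/4) = 27/20.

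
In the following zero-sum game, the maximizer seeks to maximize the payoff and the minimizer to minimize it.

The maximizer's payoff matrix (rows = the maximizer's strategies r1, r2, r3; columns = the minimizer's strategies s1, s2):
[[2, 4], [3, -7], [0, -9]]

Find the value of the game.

13/6

Row r3 is strictly dominated by row r2, so the maximizer never plays it.
The remaining 2×2 game on (r1, r2) × (s1, s2) has no saddle point. Let the maximizer play r1 with probability p; indifference gives 2p + 3(1−p) = 4p − 7(1−p), so p = 5/6.
Similarly the minimizer's optimal q on s1 is 11/12, and the value is 2·(11/12) + (4)·(1/12) = 13/6.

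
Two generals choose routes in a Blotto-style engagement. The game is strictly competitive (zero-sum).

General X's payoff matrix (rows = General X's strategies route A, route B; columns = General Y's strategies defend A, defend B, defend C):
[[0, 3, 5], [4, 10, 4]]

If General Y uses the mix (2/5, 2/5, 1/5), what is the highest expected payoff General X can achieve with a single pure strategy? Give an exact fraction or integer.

route A: (0)·(2/5) + (3)·(2/5) + (5)·(1/5) = 11/5.
route B: (4)·(2/5) + (10)·(2/5) + (4)·(1/5) = 32/5.
The best pure response is route B with expected payoff 32/5.

32/5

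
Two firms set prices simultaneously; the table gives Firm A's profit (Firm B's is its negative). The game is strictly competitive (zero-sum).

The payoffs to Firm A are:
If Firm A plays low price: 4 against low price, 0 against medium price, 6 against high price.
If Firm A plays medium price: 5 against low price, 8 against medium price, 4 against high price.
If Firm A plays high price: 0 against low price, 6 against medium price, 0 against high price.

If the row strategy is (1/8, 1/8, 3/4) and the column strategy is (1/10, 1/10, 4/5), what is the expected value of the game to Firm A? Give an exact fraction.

Against (1/10, 1/10, 4/5), each row's expected payoff is low price: 26/5; medium price: 9/2; high price: 3/5.
Taking the (1/8, 1/8, 3/4)-weighted average: (1/8)·(26/5) + (1/8)·(9/2) + (3/4)·(3/5) = 133/80.

133/80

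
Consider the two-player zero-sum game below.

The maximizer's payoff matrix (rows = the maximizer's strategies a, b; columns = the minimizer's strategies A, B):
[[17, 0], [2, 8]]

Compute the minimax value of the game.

136/23

Row minima are 0 and 2, so the maximizer's maximin is 2; column maxima are 17 and 8, so the minimizer's minimax is 8. These differ, so the equilibrium is in mixed strategies.
Let the maximizer play a with probability p. The minimizer is indifferent when 17p + 2(1−p) = 8(1−p), giving p = 6/23.
Let the minimizer play A with probability q. The maximizer is indifferent when 17q = 2q + 8(1−q), giving q = 8/23.
The value is 17·(8/23) + (0)·(15/23) = 136/23.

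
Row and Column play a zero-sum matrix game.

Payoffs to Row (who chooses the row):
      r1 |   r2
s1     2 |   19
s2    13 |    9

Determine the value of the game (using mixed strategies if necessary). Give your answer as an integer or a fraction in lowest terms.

229/21

Row minima are 2 and 9, so Row's maximin is 9; column maxima are 13 and 19, so Column's minimax is 13. These differ, so the equilibrium is in mixed strategies.
Let Row play s1 with probability p. Column is indifferent when 2p + 13(1−p) = 19p + 9(1−p), giving p = 4/21.
Let Column play r1 with probability q. Row is indifferent when 2q + 19(1−q) = 13q + 9(1−q), giving q = 10/21.
The value is 2·(10/21) + (19)·(11/21) = 229/21.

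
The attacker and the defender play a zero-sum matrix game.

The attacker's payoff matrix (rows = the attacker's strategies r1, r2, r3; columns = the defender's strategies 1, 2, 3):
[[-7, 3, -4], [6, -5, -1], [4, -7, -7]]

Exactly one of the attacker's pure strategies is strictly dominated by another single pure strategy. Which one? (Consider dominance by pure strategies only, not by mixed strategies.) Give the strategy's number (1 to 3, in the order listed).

Compare r3 with r2: 6 > 4, -5 > -7, -1 > -7.
So r2 strictly dominates r3 for the attacker; r3 is strictly dominated.

3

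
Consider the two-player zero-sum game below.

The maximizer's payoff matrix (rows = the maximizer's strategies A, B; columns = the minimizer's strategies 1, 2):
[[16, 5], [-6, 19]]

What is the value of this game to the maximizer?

Row minima are 5 and -6, so the maximizer's maximin is 5; column maxima are 16 and 19, so the minimizer's minimax is 16. These differ, so the equilibrium is in mixed strategies.
Let the maximizer play A with probability p. The minimizer is indifferent when 16p − 6(1−p) = 5p + 19(1−p), giving p = 25/36.
Let the minimizer play 1 with probability q. The maximizer is indifferent when 16q + 5(1−q) = −6q + 19(1−q), giving q = 7/18.
The value is 16·(7/18) + (5)·(11/18) = 167/18.

167/18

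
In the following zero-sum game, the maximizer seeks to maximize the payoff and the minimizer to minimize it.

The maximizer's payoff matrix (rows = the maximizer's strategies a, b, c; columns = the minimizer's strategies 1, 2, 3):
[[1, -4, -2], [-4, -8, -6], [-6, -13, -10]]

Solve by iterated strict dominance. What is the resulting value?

-4

Column 3 is strictly dominated by 2 for the minimizer (-4<-2, -8<-6, -13<-10); eliminate 3.
Column 1 is strictly dominated by 2 for the minimizer (-4<1, -8<-4, -13<-6); eliminate 1.
Row b is strictly dominated by row a (-4>-8); eliminate b.
Row c is strictly dominated by row a (-4>-13); eliminate c.
Only (a, 2) remains, with payoff -4.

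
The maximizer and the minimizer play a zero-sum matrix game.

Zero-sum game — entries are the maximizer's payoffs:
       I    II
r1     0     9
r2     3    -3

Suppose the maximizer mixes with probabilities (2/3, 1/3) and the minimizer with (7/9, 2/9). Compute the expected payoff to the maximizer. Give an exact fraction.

Against (7/9, 2/9), each row's expected payoff is r1: 2; r2: 5/3.
Taking the (2/3, 1/3)-weighted average: (2/3)·(2) + (1/3)·(5/3) = 17/9.

17/9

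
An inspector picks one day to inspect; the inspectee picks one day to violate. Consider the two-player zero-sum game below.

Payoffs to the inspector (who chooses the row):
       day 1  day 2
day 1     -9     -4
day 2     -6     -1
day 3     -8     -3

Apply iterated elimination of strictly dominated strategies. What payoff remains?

-6

Column day 2 is strictly dominated by day 1 for the inspectee (-9<-4, -6<-1, -8<-3); eliminate day 2.
Row day 1 is strictly dominated by row day 2 (-6>-9); eliminate day 1.
Row day 3 is strictly dominated by row day 2 (-6>-8); eliminate day 3.
Only (day 2, day 1) remains, with payoff -6.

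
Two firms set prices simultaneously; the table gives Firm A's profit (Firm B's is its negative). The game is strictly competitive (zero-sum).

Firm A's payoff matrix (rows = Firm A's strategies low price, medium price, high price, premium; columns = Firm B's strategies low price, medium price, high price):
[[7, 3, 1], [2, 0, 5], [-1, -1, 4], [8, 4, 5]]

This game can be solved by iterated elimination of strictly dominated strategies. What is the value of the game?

4

Row high price is strictly dominated by row medium price (2>-1, 0>-1, 5>4); eliminate high price.
Column low price is strictly dominated by medium price for Firm B (3<7, 0<2, 4<8); eliminate low price.
Row low price is strictly dominated by row premium (4>3, 5>1); eliminate low price.
Column high price is strictly dominated by medium price for Firm B (0<5, 4<5); eliminate high price.
Row medium price is strictly dominated by row premium (4>0); eliminate medium price.
Only (premium, medium price) remains, with payoff 4.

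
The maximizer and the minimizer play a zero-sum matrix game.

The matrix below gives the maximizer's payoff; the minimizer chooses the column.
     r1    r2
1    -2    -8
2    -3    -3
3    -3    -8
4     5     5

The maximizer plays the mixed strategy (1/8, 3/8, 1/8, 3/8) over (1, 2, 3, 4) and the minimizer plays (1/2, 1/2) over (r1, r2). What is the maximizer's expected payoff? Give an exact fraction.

Against (1/2, 1/2), each row's expected payoff is 1: -5; 2: -3; 3: -11/2; 4: 5.
Taking the (1/8, 3/8, 1/8, 3/8)-weighted average: (1/8)·(-5) + (3/8)·(-3) + (1/8)·(-11/2) + (3/8)·(5) = -9/16.

-9/16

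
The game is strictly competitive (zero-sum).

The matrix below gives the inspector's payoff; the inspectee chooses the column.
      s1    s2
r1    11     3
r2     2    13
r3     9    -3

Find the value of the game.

Row r3 is strictly dominated by row r1, so the inspector never plays it.
The remaining 2×2 game on (r1, r2) × (s1, s2) has no saddle point. Let the inspector play r1 with probability p; indifference gives 11p + 2(1−p) = 3p + 13(1−p), so p = 11/19.
Similarly the inspectee's optimal q on s1 is 10/19, and the value is 11·(10/19) + (3)·(9/19) = 137/19.

137/19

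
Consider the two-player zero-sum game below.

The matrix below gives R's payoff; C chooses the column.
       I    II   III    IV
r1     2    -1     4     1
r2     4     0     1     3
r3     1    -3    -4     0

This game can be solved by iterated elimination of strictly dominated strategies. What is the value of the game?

0

Column IV is strictly dominated by II for C (-1<1, 0<3, -3<0); eliminate IV.
Column I is strictly dominated by II for C (-1<2, 0<4, -3<1); eliminate I.
Row r3 is strictly dominated by row r1 (-1>-3, 4>-4); eliminate r3.
Column III is strictly dominated by II for C (-1<4, 0<1); eliminate III.
Row r1 is strictly dominated by row r2 (0>-1); eliminate r1.
Only (r2, II) remains, with payoff 0.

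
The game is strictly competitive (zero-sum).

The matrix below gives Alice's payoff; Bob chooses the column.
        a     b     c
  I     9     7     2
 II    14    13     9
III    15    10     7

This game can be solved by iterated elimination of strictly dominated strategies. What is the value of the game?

9

Column b is strictly dominated by c for Bob (2<7, 9<13, 7<10); eliminate b.
Row I is strictly dominated by row II (14>9, 9>2); eliminate I.
Column a is strictly dominated by c for Bob (9<14, 7<15); eliminate a.
Row III is strictly dominated by row II (9>7); eliminate III.
Only (II, c) remains, with payoff 9.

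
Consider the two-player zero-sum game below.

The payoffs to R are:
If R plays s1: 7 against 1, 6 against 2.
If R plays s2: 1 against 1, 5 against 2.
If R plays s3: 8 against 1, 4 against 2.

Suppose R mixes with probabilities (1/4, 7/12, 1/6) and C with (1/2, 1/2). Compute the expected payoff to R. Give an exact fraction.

35/8

Against (1/2, 1/2), each row's expected payoff is s1: 13/2; s2: 3; s3: 6.
Taking the (1/4, 7/12, 1/6)-weighted average: (1/4)·(13/2) + (7/12)·(3) + (1/6)·(6) = 35/8.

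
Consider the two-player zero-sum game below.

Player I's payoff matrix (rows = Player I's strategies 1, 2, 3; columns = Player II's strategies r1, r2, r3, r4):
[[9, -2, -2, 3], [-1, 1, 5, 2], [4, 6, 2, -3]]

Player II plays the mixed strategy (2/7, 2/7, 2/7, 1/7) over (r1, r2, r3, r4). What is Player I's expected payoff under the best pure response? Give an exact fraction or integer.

3

1: (9)·(2/7) + (-2)·(2/7) + (-2)·(2/7) + (3)·(1/7) = 13/7.
2: (-1)·(2/7) + (1)·(2/7) + (5)·(2/7) + (2)·(1/7) = 12/7.
3: (4)·(2/7) + (6)·(2/7) + (2)·(2/7) + (-3)·(1/7) = 3.
The best pure response is 3 with expected payoff 3.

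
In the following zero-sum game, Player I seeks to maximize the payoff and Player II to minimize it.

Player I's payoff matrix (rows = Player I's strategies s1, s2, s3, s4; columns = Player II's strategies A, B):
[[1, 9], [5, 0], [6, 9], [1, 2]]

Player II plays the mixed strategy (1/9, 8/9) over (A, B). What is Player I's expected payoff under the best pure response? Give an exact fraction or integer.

26/3

s1: (1)·(1/9) + (9)·(8/9) = 73/9.
s2: (5)·(1/9) + (0)·(8/9) = 5/9.
s3: (6)·(1/9) + (9)·(8/9) = 26/3.
s4: (1)·(1/9) + (2)·(8/9) = 17/9.
The best pure response is s3 with expected payoff 26/3.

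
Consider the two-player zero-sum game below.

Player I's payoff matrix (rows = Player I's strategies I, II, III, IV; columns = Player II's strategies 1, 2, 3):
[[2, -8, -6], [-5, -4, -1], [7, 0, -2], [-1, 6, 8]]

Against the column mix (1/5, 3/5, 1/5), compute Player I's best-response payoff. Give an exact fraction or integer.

I: (2)·(1/5) + (-8)·(3/5) + (-6)·(1/5) = -28/5.
II: (-5)·(1/5) + (-4)·(3/5) + (-1)·(1/5) = -18/5.
III: (7)·(1/5) + (0)·(3/5) + (-2)·(1/5) = 1.
IV: (-1)·(1/5) + (6)·(3/5) + (8)·(1/5) = 5.
The best pure response is IV with expected payoff 5.

5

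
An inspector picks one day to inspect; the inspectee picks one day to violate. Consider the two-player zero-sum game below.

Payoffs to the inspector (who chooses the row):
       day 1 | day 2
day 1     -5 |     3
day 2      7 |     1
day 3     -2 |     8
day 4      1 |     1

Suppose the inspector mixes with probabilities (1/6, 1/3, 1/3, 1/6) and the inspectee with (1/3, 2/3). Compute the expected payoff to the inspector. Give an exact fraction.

Against (1/3, 2/3), each row's expected payoff is day 1: 1/3; day 2: 3; day 3: 14/3; day 4: 1.
Taking the (1/6, 1/3, 1/3, 1/6)-weighted average: (1/6)·(1/3) + (1/3)·(3) + (1/3)·(14/3) + (1/6)·(1) = 25/9.

25/9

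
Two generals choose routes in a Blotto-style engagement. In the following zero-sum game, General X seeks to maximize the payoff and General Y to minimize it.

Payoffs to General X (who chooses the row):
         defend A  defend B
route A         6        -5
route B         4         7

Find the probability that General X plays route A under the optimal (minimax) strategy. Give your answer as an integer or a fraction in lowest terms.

3/14

Row minima are -5 and 4, so General X's maximin is 4; column maxima are 6 and 7, so General Y's minimax is 6. These differ, so the equilibrium is in mixed strategies.
Let General X play route A with probability p. General Y is indifferent when 6p + 4(1−p) = −5p + 7(1−p), giving p = 3/14.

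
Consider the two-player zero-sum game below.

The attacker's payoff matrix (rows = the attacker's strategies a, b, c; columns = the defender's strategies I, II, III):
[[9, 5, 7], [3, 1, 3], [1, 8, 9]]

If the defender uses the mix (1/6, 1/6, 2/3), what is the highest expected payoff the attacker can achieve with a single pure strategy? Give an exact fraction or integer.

a: (9)·(1/6) + (5)·(1/6) + (7)·(2/3) = 7.
b: (3)·(1/6) + (1)·(1/6) + (3)·(2/3) = 8/3.
c: (1)·(1/6) + (8)·(1/6) + (9)·(2/3) = 15/2.
The best pure response is c with expected payoff 15/2.

15/2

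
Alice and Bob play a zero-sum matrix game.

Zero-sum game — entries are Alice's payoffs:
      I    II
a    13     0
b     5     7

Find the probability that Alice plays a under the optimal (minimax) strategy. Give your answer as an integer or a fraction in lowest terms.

Row minima are 0 and 5, so Alice's maximin is 5; column maxima are 13 and 7, so Bob's minimax is 7. These differ, so the equilibrium is in mixed strategies.
Let Alice play a with probability p. Bob is indifferent when 13p + 5(1−p) = 7(1−p), giving p = 2/15.

2/15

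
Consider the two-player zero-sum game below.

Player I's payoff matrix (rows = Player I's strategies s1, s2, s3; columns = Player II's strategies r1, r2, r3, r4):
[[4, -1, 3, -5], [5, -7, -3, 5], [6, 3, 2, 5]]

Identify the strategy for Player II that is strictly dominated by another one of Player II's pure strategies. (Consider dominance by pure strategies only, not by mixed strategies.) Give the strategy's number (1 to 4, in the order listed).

Player II prefers columns that give Player I less. Compare r1 with r2: -1 < 4, -7 < 5, 3 < 6.
So r2 strictly dominates r1 for Player II; r1 is strictly dominated.

1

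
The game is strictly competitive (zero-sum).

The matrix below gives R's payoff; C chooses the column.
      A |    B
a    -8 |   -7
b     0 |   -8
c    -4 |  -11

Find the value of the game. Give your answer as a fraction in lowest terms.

-64/9

Row c is strictly dominated by row b, so R never plays it.
The remaining 2×2 game on (a, b) × (A, B) has no saddle point. Let R play a with probability p; indifference gives −8p = −7p − 8(1−p), so p = 8/9.
Similarly C's optimal q on A is 1/9, and the value is -8·(1/9) + (-7)·(8/9) = -64/9.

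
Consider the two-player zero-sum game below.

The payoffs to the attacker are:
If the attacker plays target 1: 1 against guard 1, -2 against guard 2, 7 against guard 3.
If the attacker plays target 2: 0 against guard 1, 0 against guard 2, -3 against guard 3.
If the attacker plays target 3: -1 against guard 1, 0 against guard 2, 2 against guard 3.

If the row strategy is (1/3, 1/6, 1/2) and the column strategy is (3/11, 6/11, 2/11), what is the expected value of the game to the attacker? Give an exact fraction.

Against (3/11, 6/11, 2/11), each row's expected payoff is target 1: 5/11; target 2: -6/11; target 3: 1/11.
Taking the (1/3, 1/6, 1/2)-weighted average: (1/3)·(5/11) + (1/6)·(-6/11) + (1/2)·(1/11) = 7/66.

7/66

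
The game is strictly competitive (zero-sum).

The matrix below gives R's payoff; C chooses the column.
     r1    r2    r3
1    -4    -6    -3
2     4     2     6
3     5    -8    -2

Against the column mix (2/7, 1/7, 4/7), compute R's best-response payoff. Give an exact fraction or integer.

34/7

1: (-4)·(2/7) + (-6)·(1/7) + (-3)·(4/7) = -26/7.
2: (4)·(2/7) + (2)·(1/7) + (6)·(4/7) = 34/7.
3: (5)·(2/7) + (-8)·(1/7) + (-2)·(4/7) = -6/7.
The best pure response is 2 with expected payoff 34/7.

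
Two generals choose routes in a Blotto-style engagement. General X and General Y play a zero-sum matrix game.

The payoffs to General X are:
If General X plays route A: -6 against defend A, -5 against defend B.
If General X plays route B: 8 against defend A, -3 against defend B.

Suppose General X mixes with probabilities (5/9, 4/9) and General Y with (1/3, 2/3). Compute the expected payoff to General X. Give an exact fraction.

Against (1/3, 2/3), each row's expected payoff is route A: -16/3; route B: 2/3.
Taking the (5/9, 4/9)-weighted average: (5/9)·(-16/3) + (4/9)·(2/3) = -8/3.

-8/3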